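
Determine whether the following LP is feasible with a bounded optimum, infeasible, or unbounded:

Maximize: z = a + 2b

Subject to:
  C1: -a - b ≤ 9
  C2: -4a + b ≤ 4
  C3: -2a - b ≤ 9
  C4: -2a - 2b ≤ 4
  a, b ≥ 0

Unbounded (objective can increase without bound)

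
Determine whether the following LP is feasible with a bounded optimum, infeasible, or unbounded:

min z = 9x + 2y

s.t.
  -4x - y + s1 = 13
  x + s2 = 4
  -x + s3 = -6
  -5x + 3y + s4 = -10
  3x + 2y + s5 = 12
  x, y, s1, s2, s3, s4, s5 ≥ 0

Infeasible (no feasible solution exists)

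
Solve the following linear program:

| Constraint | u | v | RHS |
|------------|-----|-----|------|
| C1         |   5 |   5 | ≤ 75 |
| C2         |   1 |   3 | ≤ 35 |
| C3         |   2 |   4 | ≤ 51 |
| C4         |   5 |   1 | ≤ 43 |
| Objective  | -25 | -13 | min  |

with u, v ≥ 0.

Evaluate the objective at each vertex of the feasible region:
  z(0, 0) = 0
  z(8.6, 0) = -215
  z(7, 8) = -279  ←
  z(5, 10) = -255
  z(0, 11.67) = -151.7
The minimum is at u = 7, v = 8.

u = 7, v = 8, z = -279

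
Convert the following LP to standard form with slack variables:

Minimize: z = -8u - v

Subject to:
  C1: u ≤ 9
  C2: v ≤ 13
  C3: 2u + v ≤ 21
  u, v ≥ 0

min z = -8u - v

s.t.
  u + s1 = 9
  v + s2 = 13
  2u + v + s3 = 21
  u, v, s1, s2, s3 ≥ 0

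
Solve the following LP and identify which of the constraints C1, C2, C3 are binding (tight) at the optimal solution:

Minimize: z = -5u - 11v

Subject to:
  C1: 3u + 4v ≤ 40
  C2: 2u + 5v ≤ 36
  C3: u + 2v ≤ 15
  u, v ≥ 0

At u = 3, v = 6, compute slack b - a·x for each constraint:
  C1: 40 − 33 = 7  (slack)
  C2: 36 − 36 = 0  (binding)
  C3: 15 − 15 = 0  (binding)

Optimal: u = 3, v = 6
Binding: C2, C3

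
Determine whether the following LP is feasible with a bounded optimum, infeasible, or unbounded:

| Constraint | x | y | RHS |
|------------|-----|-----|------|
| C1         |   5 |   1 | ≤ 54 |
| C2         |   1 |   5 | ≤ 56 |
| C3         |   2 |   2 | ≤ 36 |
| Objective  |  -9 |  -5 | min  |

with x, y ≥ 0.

Feasible with a bounded optimal solution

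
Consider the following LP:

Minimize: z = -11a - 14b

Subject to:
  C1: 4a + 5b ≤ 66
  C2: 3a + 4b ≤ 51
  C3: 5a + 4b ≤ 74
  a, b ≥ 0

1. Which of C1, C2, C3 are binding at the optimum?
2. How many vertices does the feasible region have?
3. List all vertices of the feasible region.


1. C1, C2
2. 5
3. (0, 0), (14.8, 0), (11.78, 3.778), (9, 6), (0, 12.75)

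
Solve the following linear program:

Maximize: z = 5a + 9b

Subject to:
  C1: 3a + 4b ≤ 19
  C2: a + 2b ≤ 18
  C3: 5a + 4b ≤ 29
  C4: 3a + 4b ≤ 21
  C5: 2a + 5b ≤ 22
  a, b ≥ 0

Evaluate the objective at each vertex of the feasible region:
  z(0, 0) = 0
  z(5.8, 0) = 29
  z(5, 1) = 34
  z(1, 4) = 41  ←
  z(0, 4.4) = 39.6
The maximum is at a = 1, b = 4.

a = 1, b = 4, z = 41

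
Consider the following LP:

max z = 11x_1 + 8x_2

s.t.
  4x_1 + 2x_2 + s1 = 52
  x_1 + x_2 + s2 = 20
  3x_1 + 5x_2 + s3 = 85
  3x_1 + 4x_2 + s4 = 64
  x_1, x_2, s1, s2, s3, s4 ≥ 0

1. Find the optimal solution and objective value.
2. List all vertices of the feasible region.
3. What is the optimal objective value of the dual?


1. x_1 = 8, x_2 = 10, z = 168
2. (0, 0), (13, 0), (8, 10), (0, 16)
3. 168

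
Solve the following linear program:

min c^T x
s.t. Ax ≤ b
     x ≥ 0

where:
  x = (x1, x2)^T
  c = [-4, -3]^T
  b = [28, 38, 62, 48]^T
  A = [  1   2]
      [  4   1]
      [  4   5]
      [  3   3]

Evaluate the objective at each vertex of the feasible region:
  z(0, 0) = 0
  z(9.5, 0) = -38
  z(8, 6) = -50  ←
  z(0, 12.4) = -37.2
The minimum is at x1 = 8, x2 = 6.

x1 = 8, x2 = 6, z = -50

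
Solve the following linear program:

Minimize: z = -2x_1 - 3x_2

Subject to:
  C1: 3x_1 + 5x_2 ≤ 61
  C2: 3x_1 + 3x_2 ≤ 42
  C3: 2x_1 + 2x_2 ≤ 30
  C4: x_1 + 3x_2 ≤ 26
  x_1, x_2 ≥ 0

Evaluate the objective at each vertex of the feasible region:
  z(0, 0) = 0
  z(14, 0) = -28
  z(8, 6) = -34  ←
  z(0, 8.667) = -26
The minimum is at x_1 = 8, x_2 = 6.

x_1 = 8, x_2 = 6, z = -34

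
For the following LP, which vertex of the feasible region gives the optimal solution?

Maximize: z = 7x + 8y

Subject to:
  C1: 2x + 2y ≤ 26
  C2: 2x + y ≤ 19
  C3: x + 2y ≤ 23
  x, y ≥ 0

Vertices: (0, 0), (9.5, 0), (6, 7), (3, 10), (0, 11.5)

Evaluate the objective at each vertex of the feasible region:
  z(0, 0) = 0
  z(9.5, 0) = 66.5
  z(6, 7) = 98
  z(3, 10) = 101  ←
  z(0, 11.5) = 92
The maximum is at x = 3, y = 10.

(3, 10)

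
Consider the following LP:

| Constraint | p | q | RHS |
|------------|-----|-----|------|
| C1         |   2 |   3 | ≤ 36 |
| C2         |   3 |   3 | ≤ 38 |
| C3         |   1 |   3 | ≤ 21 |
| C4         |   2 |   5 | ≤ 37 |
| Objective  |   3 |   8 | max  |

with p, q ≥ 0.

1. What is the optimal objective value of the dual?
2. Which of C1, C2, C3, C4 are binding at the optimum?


1. 58
2. C3, C4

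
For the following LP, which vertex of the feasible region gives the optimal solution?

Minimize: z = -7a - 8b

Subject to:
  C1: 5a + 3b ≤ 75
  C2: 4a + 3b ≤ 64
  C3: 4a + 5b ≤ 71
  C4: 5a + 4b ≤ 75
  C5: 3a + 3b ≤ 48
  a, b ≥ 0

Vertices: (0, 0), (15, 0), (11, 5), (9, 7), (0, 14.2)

Evaluate the objective at each vertex of the feasible region:
  z(0, 0) = 0
  z(15, 0) = -105
  z(11, 5) = -117
  z(9, 7) = -119  ←
  z(0, 14.2) = -113.6
The minimum is at a = 9, b = 7.

(9, 7)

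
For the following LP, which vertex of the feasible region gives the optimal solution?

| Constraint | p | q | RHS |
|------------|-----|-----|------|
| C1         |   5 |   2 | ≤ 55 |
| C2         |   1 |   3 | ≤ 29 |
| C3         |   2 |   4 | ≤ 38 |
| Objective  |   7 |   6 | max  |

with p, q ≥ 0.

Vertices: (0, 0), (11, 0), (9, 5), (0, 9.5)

Evaluate the objective at each vertex of the feasible region:
  z(0, 0) = 0
  z(11, 0) = 77
  z(9, 5) = 93  ←
  z(0, 9.5) = 57
The maximum is at p = 9, q = 5.

(9, 5)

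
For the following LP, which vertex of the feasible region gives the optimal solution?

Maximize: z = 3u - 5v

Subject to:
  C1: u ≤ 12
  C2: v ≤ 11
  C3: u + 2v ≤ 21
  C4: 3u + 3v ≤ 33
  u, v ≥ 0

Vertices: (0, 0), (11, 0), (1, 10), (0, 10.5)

Evaluate the objective at each vertex of the feasible region:
  z(0, 0) = 0
  z(11, 0) = 33  ←
  z(1, 10) = -47
  z(0, 10.5) = -52.5
The maximum is at u = 11, v = 0.

(11, 0)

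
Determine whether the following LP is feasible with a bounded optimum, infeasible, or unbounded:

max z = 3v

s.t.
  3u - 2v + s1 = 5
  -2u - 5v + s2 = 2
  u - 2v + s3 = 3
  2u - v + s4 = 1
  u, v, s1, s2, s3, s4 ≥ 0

Unbounded (objective can increase without bound)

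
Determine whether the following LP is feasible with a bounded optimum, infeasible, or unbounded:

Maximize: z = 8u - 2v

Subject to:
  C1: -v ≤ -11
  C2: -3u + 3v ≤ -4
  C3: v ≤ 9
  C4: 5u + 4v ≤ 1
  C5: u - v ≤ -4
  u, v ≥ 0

Infeasible (no feasible solution exists)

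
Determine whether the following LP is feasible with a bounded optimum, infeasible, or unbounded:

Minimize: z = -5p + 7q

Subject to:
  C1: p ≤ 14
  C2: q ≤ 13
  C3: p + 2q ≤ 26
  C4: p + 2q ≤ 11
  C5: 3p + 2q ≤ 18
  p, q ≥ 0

Feasible with a bounded optimal solution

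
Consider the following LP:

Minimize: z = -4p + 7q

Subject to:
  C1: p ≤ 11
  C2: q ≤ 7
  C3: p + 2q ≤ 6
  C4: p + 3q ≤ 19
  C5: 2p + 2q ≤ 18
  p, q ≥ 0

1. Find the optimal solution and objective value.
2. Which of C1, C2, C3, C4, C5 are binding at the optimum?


1. p = 6, q = 0, z = -24
2. C3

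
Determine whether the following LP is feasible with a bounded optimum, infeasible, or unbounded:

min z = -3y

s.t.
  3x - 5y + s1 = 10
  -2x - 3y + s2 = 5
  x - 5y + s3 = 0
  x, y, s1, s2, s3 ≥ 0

Unbounded (objective can decrease without bound)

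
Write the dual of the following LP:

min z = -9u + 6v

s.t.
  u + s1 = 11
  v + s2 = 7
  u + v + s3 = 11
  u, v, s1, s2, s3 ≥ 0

Primal min cᵀx s.t. Ax ≤ b, x ≥ 0  →  Dual max −bᵀy s.t. Aᵀy ≥ −c, y ≥ 0.

Maximize: z = -11y1 - 7y2 - 11y3

Subject to:
  y1 + y3 ≥ 9
  y2 + y3 ≥ -6
  y1, y2, y3 ≥ 0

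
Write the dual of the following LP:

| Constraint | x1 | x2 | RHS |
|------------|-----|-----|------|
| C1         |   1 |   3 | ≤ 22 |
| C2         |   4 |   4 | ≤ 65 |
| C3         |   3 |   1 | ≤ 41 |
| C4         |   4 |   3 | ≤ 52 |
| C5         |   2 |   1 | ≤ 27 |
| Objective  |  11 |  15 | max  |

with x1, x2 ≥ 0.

Primal max cᵀx s.t. Ax ≤ b, x ≥ 0  →  Dual min bᵀy s.t. Aᵀy ≥ c, y ≥ 0.

Minimize: z = 22y1 + 65y2 + 41y3 + 52y4 + 27y5

Subject to:
  y1 + 4y2 + 3y3 + 4y4 + 2y5 ≥ 11
  3y1 + 4y2 + y3 + 3y4 + y5 ≥ 15
  y1, y2, y3, y4, y5 ≥ 0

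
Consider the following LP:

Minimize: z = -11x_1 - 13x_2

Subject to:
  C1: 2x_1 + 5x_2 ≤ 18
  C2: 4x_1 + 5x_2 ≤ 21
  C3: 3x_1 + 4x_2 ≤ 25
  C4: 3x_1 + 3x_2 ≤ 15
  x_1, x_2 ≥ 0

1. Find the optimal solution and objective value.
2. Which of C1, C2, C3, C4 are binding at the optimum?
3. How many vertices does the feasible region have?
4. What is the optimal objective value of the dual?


1. x_1 = 4, x_2 = 1, z = -57
2. C2, C4
3. 5
4. -57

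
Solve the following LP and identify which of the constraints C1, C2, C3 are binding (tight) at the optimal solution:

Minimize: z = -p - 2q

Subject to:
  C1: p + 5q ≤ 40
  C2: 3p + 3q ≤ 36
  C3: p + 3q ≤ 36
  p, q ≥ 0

At p = 5, q = 7, compute slack b - a·x for each constraint:
  C1: 40 − 40 = 0  (binding)
  C2: 36 − 36 = 0  (binding)
  C3: 36 − 26 = 10  (slack)

Optimal: p = 5, q = 7
Binding: C1, C2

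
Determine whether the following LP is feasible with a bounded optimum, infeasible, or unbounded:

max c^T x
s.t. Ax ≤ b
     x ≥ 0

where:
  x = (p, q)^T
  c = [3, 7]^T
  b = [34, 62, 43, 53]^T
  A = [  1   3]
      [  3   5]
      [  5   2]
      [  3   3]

Feasible with a bounded optimal solution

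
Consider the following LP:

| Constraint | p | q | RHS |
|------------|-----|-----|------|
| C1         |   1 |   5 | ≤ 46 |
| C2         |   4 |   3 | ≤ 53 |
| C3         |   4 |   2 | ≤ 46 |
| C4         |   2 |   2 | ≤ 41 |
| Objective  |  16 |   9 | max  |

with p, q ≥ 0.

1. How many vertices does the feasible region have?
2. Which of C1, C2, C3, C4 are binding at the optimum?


1. 5
2. C2, C3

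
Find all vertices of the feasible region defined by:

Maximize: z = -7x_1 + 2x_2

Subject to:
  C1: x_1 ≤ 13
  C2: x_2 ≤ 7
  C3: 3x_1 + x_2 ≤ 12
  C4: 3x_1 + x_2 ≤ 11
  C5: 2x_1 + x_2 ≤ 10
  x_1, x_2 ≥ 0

(0, 0), (3.667, 0), (1.333, 7), (0, 7)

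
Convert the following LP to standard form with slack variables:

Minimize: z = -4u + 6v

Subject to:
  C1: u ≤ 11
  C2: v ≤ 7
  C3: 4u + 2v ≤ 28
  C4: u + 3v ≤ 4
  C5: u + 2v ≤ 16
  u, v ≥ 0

min z = -4u + 6v

s.t.
  u + s1 = 11
  v + s2 = 7
  4u + 2v + s3 = 28
  u + 3v + s4 = 4
  u + 2v + s5 = 16
  u, v, s1, s2, s3, s4, s5 ≥ 0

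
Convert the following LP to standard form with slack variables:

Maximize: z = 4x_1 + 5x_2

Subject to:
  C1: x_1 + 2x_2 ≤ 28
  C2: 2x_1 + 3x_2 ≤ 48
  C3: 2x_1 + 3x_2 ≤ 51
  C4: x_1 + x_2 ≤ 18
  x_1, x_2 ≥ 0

max z = 4x_1 + 5x_2

s.t.
  x_1 + 2x_2 + s1 = 28
  2x_1 + 3x_2 + s2 = 48
  2x_1 + 3x_2 + s3 = 51
  x_1 + x_2 + s4 = 18
  x_1, x_2, s1, s2, s3, s4 ≥ 0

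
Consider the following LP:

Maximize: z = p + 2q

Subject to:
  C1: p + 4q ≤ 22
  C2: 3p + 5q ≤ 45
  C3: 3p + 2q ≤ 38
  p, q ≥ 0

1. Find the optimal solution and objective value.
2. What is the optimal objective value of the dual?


1. p = 10, q = 3, z = 16
2. 16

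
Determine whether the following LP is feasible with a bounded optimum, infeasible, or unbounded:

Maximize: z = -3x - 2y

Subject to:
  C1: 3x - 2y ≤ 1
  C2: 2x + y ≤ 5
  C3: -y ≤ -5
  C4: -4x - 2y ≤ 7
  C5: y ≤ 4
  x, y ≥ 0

Infeasible (no feasible solution exists)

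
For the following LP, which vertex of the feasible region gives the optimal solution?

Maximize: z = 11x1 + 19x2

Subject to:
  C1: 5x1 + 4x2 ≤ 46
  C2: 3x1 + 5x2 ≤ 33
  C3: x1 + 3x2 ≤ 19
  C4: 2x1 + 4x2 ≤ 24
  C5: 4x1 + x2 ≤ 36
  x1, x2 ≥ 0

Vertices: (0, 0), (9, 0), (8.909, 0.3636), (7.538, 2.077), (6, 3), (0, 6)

Evaluate the objective at each vertex of the feasible region:
  z(0, 0) = 0
  z(9, 0) = 99
  z(8.909, 0.3636) = 104.9
  z(7.538, 2.077) = 122.4
  z(6, 3) = 123  ←
  z(0, 6) = 114
The maximum is at x1 = 6, x2 = 3.

(6, 3)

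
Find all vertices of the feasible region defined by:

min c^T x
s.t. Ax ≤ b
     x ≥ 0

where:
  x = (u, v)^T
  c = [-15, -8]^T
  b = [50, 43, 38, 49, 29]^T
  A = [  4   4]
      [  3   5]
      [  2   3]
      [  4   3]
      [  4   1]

(0, 0), (7.25, 0), (6, 5), (0, 8.6)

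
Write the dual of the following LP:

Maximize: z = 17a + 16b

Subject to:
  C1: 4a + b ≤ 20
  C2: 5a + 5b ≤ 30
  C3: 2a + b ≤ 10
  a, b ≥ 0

Primal max cᵀx s.t. Ax ≤ b, x ≥ 0  →  Dual min bᵀy s.t. Aᵀy ≥ c, y ≥ 0.

Minimize: z = 20y1 + 30y2 + 10y3

Subject to:
  4y1 + 5y2 + 2y3 ≥ 17
  y1 + 5y2 + y3 ≥ 16
  y1, y2, y3 ≥ 0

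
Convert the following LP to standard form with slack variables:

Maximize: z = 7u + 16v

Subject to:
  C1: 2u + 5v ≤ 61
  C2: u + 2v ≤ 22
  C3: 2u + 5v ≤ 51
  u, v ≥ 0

max z = 7u + 16v

s.t.
  2u + 5v + s1 = 61
  u + 2v + s2 = 22
  2u + 5v + s3 = 51
  u, v, s1, s2, s3 ≥ 0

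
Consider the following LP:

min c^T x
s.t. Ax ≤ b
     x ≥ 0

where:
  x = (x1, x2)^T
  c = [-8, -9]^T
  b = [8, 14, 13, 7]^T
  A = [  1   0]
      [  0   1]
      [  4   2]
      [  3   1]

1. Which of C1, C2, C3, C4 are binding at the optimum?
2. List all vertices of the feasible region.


1. C3
2. (0, 0), (2.333, 0), (0.5, 5.5), (0, 6.5)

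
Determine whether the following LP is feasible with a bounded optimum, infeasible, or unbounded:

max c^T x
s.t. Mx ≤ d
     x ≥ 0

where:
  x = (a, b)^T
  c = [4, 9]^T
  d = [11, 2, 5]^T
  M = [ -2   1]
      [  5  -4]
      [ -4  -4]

Unbounded (objective can increase without bound)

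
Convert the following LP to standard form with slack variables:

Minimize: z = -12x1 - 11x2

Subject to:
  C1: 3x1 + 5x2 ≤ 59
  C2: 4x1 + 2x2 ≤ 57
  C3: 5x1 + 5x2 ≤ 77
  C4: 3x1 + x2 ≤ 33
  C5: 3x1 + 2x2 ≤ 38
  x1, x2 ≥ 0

min z = -12x1 - 11x2

s.t.
  3x1 + 5x2 + s1 = 59
  4x1 + 2x2 + s2 = 57
  5x1 + 5x2 + s3 = 77
  3x1 + x2 + s4 = 33
  3x1 + 2x2 + s5 = 38
  x1, x2, s1, s2, s3, s4, s5 ≥ 0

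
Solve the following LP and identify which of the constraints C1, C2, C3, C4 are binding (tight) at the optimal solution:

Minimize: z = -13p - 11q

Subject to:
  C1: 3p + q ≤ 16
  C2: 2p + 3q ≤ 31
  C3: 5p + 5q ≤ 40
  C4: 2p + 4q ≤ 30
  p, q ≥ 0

At p = 4, q = 4, compute slack b - a·x for each constraint:
  C1: 16 − 16 = 0  (binding)
  C2: 31 − 20 = 11  (slack)
  C3: 40 − 40 = 0  (binding)
  C4: 30 − 24 = 6  (slack)

Optimal: p = 4, q = 4
Binding: C1, C3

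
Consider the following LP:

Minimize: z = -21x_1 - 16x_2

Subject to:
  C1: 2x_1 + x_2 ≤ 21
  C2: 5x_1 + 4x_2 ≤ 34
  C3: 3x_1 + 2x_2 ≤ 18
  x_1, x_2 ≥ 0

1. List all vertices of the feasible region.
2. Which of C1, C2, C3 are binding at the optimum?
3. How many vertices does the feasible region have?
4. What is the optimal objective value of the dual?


1. (0, 0), (6, 0), (2, 6), (0, 8.5)
2. C2, C3
3. 4
4. -138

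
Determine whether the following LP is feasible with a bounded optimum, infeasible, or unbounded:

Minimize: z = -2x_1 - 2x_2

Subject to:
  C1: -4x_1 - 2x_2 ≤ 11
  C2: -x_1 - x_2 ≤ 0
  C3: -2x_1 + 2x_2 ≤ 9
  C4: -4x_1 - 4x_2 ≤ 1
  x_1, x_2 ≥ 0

Unbounded (objective can decrease without bound)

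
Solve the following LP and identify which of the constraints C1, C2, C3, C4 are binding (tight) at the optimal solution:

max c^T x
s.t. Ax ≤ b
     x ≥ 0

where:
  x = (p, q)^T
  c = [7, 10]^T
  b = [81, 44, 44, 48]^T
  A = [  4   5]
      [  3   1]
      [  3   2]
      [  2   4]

At p = 10, q = 7, compute slack b - a·x for each constraint:
  C1: 81 − 75 = 6  (slack)
  C2: 44 − 37 = 7  (slack)
  C3: 44 − 44 = 0  (binding)
  C4: 48 − 48 = 0  (binding)

Optimal: p = 10, q = 7
Binding: C3, C4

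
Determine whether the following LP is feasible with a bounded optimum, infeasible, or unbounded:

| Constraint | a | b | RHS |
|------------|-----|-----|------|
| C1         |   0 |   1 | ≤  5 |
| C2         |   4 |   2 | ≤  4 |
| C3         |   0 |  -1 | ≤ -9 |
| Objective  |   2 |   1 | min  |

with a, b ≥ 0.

Infeasible (no feasible solution exists)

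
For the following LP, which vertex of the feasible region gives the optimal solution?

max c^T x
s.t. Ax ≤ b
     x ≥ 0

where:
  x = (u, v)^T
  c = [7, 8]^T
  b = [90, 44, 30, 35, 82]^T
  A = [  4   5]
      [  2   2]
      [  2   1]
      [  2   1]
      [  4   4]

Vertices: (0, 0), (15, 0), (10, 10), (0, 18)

Evaluate the objective at each vertex of the feasible region:
  z(0, 0) = 0
  z(15, 0) = 105
  z(10, 10) = 150  ←
  z(0, 18) = 144
The maximum is at u = 10, v = 10.

(10, 10)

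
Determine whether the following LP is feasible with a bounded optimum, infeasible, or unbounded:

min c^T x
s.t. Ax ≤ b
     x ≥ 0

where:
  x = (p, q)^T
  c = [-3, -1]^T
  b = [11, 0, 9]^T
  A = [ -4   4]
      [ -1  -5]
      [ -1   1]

Unbounded (objective can decrease without bound)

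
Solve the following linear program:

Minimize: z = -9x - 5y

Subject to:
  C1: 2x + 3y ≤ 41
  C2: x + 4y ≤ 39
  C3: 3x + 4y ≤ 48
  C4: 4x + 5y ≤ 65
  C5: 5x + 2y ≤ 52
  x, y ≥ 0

Evaluate the objective at each vertex of the feasible region:
  z(0, 0) = 0
  z(10.4, 0) = -93.6
  z(8, 6) = -102  ←
  z(4.5, 8.625) = -83.62
  z(0, 9.75) = -48.75
The minimum is at x = 8, y = 6.

x = 8, y = 6, z = -102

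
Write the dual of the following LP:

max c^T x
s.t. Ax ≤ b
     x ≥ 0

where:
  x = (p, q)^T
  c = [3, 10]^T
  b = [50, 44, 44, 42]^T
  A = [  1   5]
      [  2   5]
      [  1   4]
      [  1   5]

Primal max cᵀx s.t. Ax ≤ b, x ≥ 0  →  Dual min bᵀy s.t. Aᵀy ≥ c, y ≥ 0.

Minimize: z = 50y1 + 44y2 + 44y3 + 42y4

Subject to:
  y1 + 2y2 + y3 + y4 ≥ 3
  5y1 + 5y2 + 4y3 + 5y4 ≥ 10
  y1, y2, y3, y4 ≥ 0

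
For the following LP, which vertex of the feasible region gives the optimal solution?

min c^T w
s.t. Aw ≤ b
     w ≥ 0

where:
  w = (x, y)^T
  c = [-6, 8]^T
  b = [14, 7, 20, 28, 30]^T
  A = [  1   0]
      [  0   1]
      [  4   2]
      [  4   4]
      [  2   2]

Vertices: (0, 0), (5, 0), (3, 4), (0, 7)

Evaluate the objective at each vertex of the feasible region:
  z(0, 0) = 0
  z(5, 0) = -30  ←
  z(3, 4) = 14
  z(0, 7) = 56
The minimum is at x = 5, y = 0.

(5, 0)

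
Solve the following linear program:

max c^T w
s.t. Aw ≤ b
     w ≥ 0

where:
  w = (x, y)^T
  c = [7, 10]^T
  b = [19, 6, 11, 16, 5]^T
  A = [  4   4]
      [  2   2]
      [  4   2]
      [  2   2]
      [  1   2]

Evaluate the objective at each vertex of the feasible region:
  z(0, 0) = 0
  z(2.75, 0) = 19.25
  z(2.5, 0.5) = 22.5
  z(1, 2) = 27  ←
  z(0, 2.5) = 25
The maximum is at x = 1, y = 2.

x = 1, y = 2, z = 27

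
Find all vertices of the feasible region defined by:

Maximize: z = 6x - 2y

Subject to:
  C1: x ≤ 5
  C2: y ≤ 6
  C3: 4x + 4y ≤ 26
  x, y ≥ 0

(0, 0), (5, 0), (5, 1.5), (0.5, 6), (0, 6)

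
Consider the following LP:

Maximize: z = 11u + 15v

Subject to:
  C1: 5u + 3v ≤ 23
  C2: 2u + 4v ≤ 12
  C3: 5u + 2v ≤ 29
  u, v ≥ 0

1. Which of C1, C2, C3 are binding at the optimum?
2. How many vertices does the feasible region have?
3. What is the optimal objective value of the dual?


1. C1, C2
2. 4
3. 59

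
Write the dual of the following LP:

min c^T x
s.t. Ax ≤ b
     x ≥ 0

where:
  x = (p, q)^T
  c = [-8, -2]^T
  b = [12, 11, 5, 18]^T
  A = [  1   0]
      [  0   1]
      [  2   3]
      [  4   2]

Primal min cᵀx s.t. Ax ≤ b, x ≥ 0  →  Dual max −bᵀy s.t. Aᵀy ≥ −c, y ≥ 0.

Maximize: z = -12y1 - 11y2 - 5y3 - 18y4

Subject to:
  y1 + 2y3 + 4y4 ≥ 8
  y2 + 3y3 + 2y4 ≥ 2
  y1, y2, y3, y4 ≥ 0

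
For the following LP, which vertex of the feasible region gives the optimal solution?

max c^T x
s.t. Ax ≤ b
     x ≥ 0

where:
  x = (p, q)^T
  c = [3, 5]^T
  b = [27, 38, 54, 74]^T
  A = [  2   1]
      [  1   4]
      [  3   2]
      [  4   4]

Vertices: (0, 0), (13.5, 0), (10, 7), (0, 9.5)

Evaluate the objective at each vertex of the feasible region:
  z(0, 0) = 0
  z(13.5, 0) = 40.5
  z(10, 7) = 65  ←
  z(0, 9.5) = 47.5
The maximum is at p = 10, q = 7.

(10, 7)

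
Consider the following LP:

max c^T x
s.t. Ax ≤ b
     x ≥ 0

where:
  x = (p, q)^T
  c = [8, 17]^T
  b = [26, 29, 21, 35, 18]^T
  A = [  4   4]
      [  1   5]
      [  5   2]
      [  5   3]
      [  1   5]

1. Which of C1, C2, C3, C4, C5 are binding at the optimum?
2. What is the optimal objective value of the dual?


1. C3, C5
2. 75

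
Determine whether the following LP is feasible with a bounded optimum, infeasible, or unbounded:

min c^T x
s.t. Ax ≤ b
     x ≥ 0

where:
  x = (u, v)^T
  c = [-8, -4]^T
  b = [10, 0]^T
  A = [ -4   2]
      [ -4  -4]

Unbounded (objective can decrease without bound)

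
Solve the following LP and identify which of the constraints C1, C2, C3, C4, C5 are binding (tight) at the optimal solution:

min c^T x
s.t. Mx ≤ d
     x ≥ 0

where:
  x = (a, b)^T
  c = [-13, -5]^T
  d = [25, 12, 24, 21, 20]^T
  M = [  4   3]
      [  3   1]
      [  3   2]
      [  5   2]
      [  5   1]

At a = 3, b = 3, compute slack b - a·x for each constraint:
  C1: 25 − 21 = 4  (slack)
  C2: 12 − 12 = 0  (binding)
  C3: 24 − 15 = 9  (slack)
  C4: 21 − 21 = 0  (binding)
  C5: 20 − 18 = 2  (slack)

Optimal: a = 3, b = 3
Binding: C2, C4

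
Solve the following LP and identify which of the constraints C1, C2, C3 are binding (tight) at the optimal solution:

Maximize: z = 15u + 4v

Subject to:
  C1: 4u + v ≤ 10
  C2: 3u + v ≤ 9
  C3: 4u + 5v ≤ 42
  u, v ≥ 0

At u = 1, v = 6, compute slack b - a·x for each constraint:
  C1: 10 − 10 = 0  (binding)
  C2: 9 − 9 = 0  (binding)
  C3: 42 − 34 = 8  (slack)

Optimal: u = 1, v = 6
Binding: C1, C2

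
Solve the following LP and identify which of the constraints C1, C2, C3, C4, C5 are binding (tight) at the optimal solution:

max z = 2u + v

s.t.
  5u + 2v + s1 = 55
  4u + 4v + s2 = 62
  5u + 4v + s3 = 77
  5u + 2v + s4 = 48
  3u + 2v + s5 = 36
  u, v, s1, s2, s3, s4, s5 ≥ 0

At u = 6, v = 9, compute slack b - a·x for each constraint:
  C1: 55 − 48 = 7  (slack)
  C2: 62 − 60 = 2  (slack)
  C3: 77 − 66 = 11  (slack)
  C4: 48 − 48 = 0  (binding)
  C5: 36 − 36 = 0  (binding)

Optimal: u = 6, v = 9
Binding: C4, C5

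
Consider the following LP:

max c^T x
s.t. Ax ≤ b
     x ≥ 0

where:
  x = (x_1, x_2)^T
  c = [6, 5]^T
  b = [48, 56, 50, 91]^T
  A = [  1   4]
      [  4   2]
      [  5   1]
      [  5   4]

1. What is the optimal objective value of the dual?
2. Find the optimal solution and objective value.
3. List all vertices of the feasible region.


1. 98
2. x_1 = 8, x_2 = 10, z = 98
3. (0, 0), (10, 0), (8, 10), (0, 12)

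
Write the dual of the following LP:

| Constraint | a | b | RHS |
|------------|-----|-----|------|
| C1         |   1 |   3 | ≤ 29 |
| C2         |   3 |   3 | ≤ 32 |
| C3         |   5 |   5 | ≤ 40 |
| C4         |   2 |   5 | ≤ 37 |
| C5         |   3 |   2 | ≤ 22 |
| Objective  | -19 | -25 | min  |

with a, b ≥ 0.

Primal min cᵀx s.t. Ax ≤ b, x ≥ 0  →  Dual max −bᵀy s.t. Aᵀy ≥ −c, y ≥ 0.

Maximize: z = -29y1 - 32y2 - 40y3 - 37y4 - 22y5

Subject to:
  y1 + 3y2 + 5y3 + 2y4 + 3y5 ≥ 19
  3y1 + 3y2 + 5y3 + 5y4 + 2y5 ≥ 25
  y1, y2, y3, y4, y5 ≥ 0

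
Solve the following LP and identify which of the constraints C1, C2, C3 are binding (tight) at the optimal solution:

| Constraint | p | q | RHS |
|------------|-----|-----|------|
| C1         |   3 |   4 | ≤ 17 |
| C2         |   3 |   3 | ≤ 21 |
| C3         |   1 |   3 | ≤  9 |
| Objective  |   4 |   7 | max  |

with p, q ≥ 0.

At p = 3, q = 2, compute slack b - a·x for each constraint:
  C1: 17 − 17 = 0  (binding)
  C2: 21 − 15 = 6  (slack)
  C3: 9 − 9 = 0  (binding)

Optimal: p = 3, q = 2
Binding: C1, C3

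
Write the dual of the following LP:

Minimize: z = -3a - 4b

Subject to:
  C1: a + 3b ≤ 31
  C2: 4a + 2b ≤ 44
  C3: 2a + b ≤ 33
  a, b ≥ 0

Primal min cᵀx s.t. Ax ≤ b, x ≥ 0  →  Dual max −bᵀy s.t. Aᵀy ≥ −c, y ≥ 0.

Maximize: z = -31y1 - 44y2 - 33y3

Subject to:
  y1 + 4y2 + 2y3 ≥ 3
  3y1 + 2y2 + y3 ≥ 4
  y1, y2, y3 ≥ 0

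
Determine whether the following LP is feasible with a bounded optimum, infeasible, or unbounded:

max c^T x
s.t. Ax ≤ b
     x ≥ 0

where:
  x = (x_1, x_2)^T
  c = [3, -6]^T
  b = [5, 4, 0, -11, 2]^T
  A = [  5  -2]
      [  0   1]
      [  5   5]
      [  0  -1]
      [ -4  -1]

Infeasible (no feasible solution exists)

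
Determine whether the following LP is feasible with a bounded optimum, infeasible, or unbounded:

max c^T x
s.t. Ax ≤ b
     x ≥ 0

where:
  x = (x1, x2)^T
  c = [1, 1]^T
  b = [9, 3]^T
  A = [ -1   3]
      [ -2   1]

Unbounded (objective can increase without bound)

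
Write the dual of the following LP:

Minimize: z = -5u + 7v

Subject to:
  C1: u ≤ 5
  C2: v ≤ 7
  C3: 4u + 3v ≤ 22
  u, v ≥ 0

Primal min cᵀx s.t. Ax ≤ b, x ≥ 0  →  Dual max −bᵀy s.t. Aᵀy ≥ −c, y ≥ 0.

Maximize: z = -5y1 - 7y2 - 22y3

Subject to:
  y1 + 4y3 ≥ 5
  y2 + 3y3 ≥ -7
  y1, y2, y3 ≥ 0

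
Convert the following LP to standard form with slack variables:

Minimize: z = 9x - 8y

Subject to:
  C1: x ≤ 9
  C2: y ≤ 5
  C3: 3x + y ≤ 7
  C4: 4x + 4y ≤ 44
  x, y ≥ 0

min z = 9x - 8y

s.t.
  x + s1 = 9
  y + s2 = 5
  3x + y + s3 = 7
  4x + 4y + s4 = 44
  x, y, s1, s2, s3, s4 ≥ 0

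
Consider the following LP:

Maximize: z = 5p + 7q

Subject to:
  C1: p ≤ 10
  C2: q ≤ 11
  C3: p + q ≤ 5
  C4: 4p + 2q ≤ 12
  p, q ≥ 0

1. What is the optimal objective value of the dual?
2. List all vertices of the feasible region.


1. 35
2. (0, 0), (3, 0), (1, 4), (0, 5)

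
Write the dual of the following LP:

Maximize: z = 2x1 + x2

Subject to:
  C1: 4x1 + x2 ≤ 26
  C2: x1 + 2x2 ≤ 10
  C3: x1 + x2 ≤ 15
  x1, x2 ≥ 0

Primal max cᵀx s.t. Ax ≤ b, x ≥ 0  →  Dual min bᵀy s.t. Aᵀy ≥ c, y ≥ 0.

Minimize: z = 26y1 + 10y2 + 15y3

Subject to:
  4y1 + y2 + y3 ≥ 2
  y1 + 2y2 + y3 ≥ 1
  y1, y2, y3 ≥ 0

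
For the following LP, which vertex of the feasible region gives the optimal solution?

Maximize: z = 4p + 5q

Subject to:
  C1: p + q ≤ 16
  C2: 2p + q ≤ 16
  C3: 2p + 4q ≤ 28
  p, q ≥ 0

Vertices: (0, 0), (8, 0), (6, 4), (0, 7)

Evaluate the objective at each vertex of the feasible region:
  z(0, 0) = 0
  z(8, 0) = 32
  z(6, 4) = 44  ←
  z(0, 7) = 35
The maximum is at p = 6, q = 4.

(6, 4)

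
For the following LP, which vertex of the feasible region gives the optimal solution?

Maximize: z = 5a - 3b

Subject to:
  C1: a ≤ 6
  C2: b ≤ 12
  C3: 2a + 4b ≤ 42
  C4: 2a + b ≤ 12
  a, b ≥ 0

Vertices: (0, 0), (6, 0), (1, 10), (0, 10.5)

Evaluate the objective at each vertex of the feasible region:
  z(0, 0) = 0
  z(6, 0) = 30  ←
  z(1, 10) = -25
  z(0, 10.5) = -31.5
The maximum is at a = 6, b = 0.

(6, 0)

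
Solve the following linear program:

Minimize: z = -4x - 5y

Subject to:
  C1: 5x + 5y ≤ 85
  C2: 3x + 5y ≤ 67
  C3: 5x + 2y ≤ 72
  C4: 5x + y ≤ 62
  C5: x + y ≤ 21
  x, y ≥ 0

Evaluate the objective at each vertex of the feasible region:
  z(0, 0) = 0
  z(12.4, 0) = -49.6
  z(11.25, 5.75) = -73.75
  z(9, 8) = -76  ←
  z(0, 13.4) = -67
The minimum is at x = 9, y = 8.

x = 9, y = 8, z = -76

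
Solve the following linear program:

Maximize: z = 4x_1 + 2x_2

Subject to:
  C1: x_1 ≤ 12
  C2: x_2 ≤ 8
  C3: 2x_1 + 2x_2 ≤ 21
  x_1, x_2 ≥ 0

Evaluate the objective at each vertex of the feasible region:
  z(0, 0) = 0
  z(10.5, 0) = 42  ←
  z(2.5, 8) = 26
  z(0, 8) = 16
The maximum is at x_1 = 10.5, x_2 = 0.

x_1 = 10.5, x_2 = 0, z = 42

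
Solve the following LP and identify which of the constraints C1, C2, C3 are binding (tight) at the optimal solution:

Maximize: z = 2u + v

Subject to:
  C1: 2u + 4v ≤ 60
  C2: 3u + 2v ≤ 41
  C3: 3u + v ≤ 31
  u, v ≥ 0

At u = 7, v = 10, compute slack b - a·x for each constraint:
  C1: 60 − 54 = 6  (slack)
  C2: 41 − 41 = 0  (binding)
  C3: 31 − 31 = 0  (binding)

Optimal: u = 7, v = 10
Binding: C2, C3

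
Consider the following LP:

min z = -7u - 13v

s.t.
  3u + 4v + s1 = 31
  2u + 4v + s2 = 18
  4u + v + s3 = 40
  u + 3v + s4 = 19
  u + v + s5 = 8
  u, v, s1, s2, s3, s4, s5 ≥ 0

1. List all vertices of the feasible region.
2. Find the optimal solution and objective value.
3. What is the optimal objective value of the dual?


1. (0, 0), (8, 0), (7, 1), (0, 4.5)
2. u = 7, v = 1, z = -62
3. -62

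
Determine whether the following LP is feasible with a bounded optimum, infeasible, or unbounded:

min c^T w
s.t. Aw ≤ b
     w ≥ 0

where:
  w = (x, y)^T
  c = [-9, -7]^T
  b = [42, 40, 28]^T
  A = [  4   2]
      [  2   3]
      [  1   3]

Feasible with a bounded optimal solution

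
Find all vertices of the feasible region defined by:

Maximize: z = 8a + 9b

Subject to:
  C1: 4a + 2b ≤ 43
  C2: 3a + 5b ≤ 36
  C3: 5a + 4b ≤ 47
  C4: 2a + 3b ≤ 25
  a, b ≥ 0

(0, 0), (9.4, 0), (7, 3), (0, 7.2)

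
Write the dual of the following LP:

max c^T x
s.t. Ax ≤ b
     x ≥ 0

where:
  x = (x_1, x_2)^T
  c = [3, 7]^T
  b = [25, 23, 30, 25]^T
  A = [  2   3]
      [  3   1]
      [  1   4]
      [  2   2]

Primal max cᵀx s.t. Ax ≤ b, x ≥ 0  →  Dual min bᵀy s.t. Aᵀy ≥ c, y ≥ 0.

Minimize: z = 25y1 + 23y2 + 30y3 + 25y4

Subject to:
  2y1 + 3y2 + y3 + 2y4 ≥ 3
  3y1 + y2 + 4y3 + 2y4 ≥ 7
  y1, y2, y3, y4 ≥ 0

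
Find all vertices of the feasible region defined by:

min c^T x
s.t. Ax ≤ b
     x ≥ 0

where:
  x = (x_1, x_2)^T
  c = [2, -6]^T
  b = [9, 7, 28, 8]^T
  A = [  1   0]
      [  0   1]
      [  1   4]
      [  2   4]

(0, 0), (4, 0), (0, 2)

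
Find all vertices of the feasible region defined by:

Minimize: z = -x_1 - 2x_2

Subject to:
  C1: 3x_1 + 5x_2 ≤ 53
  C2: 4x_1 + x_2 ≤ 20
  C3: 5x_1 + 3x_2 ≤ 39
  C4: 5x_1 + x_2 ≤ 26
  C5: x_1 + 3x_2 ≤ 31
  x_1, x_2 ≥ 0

(0, 0), (5, 0), (3, 8), (2.25, 9.25), (1, 10), (0, 10.33)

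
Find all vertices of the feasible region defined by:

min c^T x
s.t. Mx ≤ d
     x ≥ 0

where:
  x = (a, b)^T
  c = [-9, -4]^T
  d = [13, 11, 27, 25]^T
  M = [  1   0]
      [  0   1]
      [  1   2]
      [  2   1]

(0, 0), (12.5, 0), (7.667, 9.667), (5, 11), (0, 11)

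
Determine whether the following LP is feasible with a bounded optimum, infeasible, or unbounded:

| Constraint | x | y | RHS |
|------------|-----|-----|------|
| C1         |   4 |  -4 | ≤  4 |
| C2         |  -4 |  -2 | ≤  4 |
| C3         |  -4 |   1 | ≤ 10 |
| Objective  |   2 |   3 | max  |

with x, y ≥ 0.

Unbounded (objective can increase without bound)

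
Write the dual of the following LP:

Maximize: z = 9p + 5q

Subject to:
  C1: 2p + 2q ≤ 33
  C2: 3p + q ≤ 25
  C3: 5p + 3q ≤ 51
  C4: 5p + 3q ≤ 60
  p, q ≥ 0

Primal max cᵀx s.t. Ax ≤ b, x ≥ 0  →  Dual min bᵀy s.t. Aᵀy ≥ c, y ≥ 0.

Minimize: z = 33y1 + 25y2 + 51y3 + 60y4

Subject to:
  2y1 + 3y2 + 5y3 + 5y4 ≥ 9
  2y1 + y2 + 3y3 + 3y4 ≥ 5
  y1, y2, y3, y4 ≥ 0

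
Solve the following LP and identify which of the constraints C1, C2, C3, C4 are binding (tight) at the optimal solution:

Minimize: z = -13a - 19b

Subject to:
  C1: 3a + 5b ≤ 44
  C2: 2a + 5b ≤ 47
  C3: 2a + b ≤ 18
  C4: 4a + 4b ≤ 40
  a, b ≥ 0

At a = 3, b = 7, compute slack b - a·x for each constraint:
  C1: 44 − 44 = 0  (binding)
  C2: 47 − 41 = 6  (slack)
  C3: 18 − 13 = 5  (slack)
  C4: 40 − 40 = 0  (binding)

Optimal: a = 3, b = 7
Binding: C1, C4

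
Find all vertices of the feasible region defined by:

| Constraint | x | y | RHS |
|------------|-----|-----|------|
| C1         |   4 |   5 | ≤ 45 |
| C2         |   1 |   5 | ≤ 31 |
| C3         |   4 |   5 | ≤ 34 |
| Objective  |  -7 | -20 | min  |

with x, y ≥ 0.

(0, 0), (8.5, 0), (1, 6), (0, 6.2)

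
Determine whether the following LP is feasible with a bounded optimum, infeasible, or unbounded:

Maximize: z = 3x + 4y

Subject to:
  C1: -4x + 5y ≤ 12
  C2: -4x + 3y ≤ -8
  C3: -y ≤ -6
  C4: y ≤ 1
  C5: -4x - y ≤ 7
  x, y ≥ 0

Infeasible (no feasible solution exists)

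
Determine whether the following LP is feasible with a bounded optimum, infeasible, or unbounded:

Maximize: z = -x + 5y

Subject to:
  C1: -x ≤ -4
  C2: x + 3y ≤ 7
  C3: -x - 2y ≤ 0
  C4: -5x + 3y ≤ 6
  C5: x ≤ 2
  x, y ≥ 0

Infeasible (no feasible solution exists)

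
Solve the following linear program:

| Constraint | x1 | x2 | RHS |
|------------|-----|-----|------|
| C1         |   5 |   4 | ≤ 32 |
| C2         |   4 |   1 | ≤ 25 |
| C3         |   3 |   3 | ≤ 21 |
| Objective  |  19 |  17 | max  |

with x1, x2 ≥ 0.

Evaluate the objective at each vertex of the feasible region:
  z(0, 0) = 0
  z(6.25, 0) = 118.8
  z(6.182, 0.2727) = 122.1
  z(4, 3) = 127  ←
  z(0, 7) = 119
The maximum is at x1 = 4, x2 = 3.

x1 = 4, x2 = 3, z = 127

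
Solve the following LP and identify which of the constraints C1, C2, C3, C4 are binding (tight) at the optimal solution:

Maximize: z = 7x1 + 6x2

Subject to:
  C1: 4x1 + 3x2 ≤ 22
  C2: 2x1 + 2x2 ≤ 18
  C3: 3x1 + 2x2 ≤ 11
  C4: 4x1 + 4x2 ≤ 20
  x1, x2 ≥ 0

At x1 = 1, x2 = 4, compute slack b - a·x for each constraint:
  C1: 22 − 16 = 6  (slack)
  C2: 18 − 10 = 8  (slack)
  C3: 11 − 11 = 0  (binding)
  C4: 20 − 20 = 0  (binding)

Optimal: x1 = 1, x2 = 4
Binding: C3, C4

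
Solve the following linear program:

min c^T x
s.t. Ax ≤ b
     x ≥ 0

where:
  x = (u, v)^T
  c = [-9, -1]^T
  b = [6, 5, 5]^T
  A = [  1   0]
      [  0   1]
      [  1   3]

Evaluate the objective at each vertex of the feasible region:
  z(0, 0) = 0
  z(5, 0) = -45  ←
  z(0, 1.667) = -1.667
The minimum is at u = 5, v = 0.

u = 5, v = 0, z = -45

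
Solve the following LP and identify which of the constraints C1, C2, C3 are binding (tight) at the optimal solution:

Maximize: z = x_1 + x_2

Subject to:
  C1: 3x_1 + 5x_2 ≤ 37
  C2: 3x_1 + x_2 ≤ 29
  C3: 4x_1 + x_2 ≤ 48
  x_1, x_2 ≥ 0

At x_1 = 9, x_2 = 2, compute slack b - a·x for each constraint:
  C1: 37 − 37 = 0  (binding)
  C2: 29 − 29 = 0  (binding)
  C3: 48 − 38 = 10  (slack)

Optimal: x_1 = 9, x_2 = 2
Binding: C1, C2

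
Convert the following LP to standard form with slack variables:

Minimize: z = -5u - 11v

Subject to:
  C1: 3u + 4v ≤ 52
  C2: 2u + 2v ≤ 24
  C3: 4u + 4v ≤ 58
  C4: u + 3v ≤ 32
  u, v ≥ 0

min z = -5u - 11v

s.t.
  3u + 4v + s1 = 52
  2u + 2v + s2 = 24
  4u + 4v + s3 = 58
  u + 3v + s4 = 32
  u, v, s1, s2, s3, s4 ≥ 0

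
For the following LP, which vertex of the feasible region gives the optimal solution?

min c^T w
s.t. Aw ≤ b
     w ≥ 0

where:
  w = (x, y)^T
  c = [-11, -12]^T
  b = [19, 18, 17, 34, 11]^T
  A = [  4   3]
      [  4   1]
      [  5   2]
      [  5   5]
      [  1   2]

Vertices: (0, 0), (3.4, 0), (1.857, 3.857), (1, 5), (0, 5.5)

Evaluate the objective at each vertex of the feasible region:
  z(0, 0) = 0
  z(3.4, 0) = -37.4
  z(1.857, 3.857) = -66.71
  z(1, 5) = -71  ←
  z(0, 5.5) = -66
The minimum is at x = 1, y = 5.

(1, 5)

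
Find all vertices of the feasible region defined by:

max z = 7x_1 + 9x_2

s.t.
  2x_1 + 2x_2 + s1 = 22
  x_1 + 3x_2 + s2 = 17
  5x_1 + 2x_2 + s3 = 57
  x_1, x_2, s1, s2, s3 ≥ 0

(0, 0), (11, 0), (8, 3), (0, 5.667)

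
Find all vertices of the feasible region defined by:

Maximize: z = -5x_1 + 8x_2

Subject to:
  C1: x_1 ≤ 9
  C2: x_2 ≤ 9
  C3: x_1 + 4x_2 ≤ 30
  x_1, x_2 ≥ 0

(0, 0), (9, 0), (9, 5.25), (0, 7.5)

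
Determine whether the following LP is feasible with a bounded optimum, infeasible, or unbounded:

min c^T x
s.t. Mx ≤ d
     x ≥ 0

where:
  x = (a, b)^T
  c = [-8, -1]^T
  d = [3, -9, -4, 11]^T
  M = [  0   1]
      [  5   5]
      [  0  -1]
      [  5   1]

Infeasible (no feasible solution exists)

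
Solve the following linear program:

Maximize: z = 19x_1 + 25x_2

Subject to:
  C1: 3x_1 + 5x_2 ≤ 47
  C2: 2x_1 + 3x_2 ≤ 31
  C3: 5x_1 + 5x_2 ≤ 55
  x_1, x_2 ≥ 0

Evaluate the objective at each vertex of the feasible region:
  z(0, 0) = 0
  z(11, 0) = 209
  z(4, 7) = 251  ←
  z(0, 9.4) = 235
The maximum is at x_1 = 4, x_2 = 7.

x_1 = 4, x_2 = 7, z = 251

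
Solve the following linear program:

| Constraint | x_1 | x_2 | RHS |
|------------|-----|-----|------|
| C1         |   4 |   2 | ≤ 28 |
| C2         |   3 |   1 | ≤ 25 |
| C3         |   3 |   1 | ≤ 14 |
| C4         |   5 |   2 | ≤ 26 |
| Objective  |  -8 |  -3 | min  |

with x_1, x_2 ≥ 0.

Evaluate the objective at each vertex of the feasible region:
  z(0, 0) = 0
  z(4.667, 0) = -37.33
  z(2, 8) = -40  ←
  z(0, 13) = -39
The minimum is at x_1 = 2, x_2 = 8.

x_1 = 2, x_2 = 8, z = -40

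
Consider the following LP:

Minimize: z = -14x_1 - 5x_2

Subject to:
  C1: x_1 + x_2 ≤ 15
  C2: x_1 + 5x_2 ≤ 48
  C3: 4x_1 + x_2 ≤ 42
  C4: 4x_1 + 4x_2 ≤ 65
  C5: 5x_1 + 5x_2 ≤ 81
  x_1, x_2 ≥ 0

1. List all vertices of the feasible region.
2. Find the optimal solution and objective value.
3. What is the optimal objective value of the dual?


1. (0, 0), (10.5, 0), (9, 6), (6.75, 8.25), (0, 9.6)
2. x_1 = 9, x_2 = 6, z = -156
3. -156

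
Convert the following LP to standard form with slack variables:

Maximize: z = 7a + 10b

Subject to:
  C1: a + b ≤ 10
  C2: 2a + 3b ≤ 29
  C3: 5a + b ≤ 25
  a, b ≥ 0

max z = 7a + 10b

s.t.
  a + b + s1 = 10
  2a + 3b + s2 = 29
  5a + b + s3 = 25
  a, b, s1, s2, s3 ≥ 0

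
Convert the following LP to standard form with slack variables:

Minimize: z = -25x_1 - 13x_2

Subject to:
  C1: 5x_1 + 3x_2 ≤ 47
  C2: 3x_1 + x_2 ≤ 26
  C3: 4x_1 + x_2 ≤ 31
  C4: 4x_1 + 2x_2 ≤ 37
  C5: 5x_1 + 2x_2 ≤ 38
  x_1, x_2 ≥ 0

min z = -25x_1 - 13x_2

s.t.
  5x_1 + 3x_2 + s1 = 47
  3x_1 + x_2 + s2 = 26
  4x_1 + x_2 + s3 = 31
  4x_1 + 2x_2 + s4 = 37
  5x_1 + 2x_2 + s5 = 38
  x_1, x_2, s1, s2, s3, s4, s5 ≥ 0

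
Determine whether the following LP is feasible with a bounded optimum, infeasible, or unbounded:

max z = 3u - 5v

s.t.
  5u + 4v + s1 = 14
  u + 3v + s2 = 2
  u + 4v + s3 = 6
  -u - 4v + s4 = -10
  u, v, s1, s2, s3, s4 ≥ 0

Infeasible (no feasible solution exists)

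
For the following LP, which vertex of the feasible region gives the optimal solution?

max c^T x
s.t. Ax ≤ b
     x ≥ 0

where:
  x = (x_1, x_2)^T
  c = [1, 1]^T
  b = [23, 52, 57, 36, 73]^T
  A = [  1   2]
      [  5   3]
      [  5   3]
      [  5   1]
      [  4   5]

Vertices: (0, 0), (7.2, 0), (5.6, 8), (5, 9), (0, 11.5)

Evaluate the objective at each vertex of the feasible region:
  z(0, 0) = 0
  z(7.2, 0) = 7.2
  z(5.6, 8) = 13.6
  z(5, 9) = 14  ←
  z(0, 11.5) = 11.5
The maximum is at x_1 = 5, x_2 = 9.

(5, 9)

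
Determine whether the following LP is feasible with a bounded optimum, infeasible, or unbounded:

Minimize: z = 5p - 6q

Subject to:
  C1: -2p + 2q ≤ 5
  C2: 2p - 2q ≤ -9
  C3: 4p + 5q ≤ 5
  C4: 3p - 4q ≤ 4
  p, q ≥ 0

Infeasible (no feasible solution exists)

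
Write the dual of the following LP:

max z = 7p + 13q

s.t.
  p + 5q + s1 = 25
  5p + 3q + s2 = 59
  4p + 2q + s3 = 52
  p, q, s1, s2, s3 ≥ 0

Primal max cᵀx s.t. Ax ≤ b, x ≥ 0  →  Dual min bᵀy s.t. Aᵀy ≥ c, y ≥ 0.

Minimize: z = 25y1 + 59y2 + 52y3

Subject to:
  y1 + 5y2 + 4y3 ≥ 7
  5y1 + 3y2 + 2y3 ≥ 13
  y1, y2, y3 ≥ 0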